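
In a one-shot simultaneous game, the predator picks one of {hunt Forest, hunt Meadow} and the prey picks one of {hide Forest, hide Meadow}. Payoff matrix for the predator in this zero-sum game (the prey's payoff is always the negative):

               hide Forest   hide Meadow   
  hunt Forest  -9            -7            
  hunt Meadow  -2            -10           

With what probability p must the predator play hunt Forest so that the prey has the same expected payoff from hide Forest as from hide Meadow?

The predator's mix must leave the prey indifferent between hide Forest and hide Meadow.
  the prey's expected payoff from hide Forest: p·9 + (1−p)·2 = 7p + 2
  the prey's expected payoff from hide Meadow: p·7 + (1−p)·10 = -3p + 10
  7p + 2 = -3p + 10  ⇒  10p = 8  ⇒  p = 4/5.

p = 4/5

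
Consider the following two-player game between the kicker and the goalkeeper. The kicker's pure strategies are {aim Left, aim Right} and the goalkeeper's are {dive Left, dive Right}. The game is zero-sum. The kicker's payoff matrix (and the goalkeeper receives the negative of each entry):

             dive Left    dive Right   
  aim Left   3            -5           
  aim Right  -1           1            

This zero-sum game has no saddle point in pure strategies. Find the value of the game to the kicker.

For the kicker to be willing to mix, the kicker must be indifferent between aim Left and aim Right, which pins down the goalkeeper's mix.
  the kicker's payoff from aim Left: q·3 + (1−q)·(-5) = 8q - 5
  the kicker's payoff from aim Right: q·(-1) + (1−q)·1 = -2q + 1
  8q - 5 = -2q + 1  ⇒  10q = 6  ⇒  q = 3/5.
The value is the kicker's expected payoff against this mix (using aim Left): (3/5)·3 + (2/5)·(-5) = -1/5.

v = -1/5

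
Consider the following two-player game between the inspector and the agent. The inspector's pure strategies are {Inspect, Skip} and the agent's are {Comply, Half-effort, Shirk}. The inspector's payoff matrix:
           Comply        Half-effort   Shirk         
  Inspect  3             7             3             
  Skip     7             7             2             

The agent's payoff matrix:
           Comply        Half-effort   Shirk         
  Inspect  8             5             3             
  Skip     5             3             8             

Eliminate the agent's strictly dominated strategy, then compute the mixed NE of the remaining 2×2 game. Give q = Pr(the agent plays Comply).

q = 1/5

The agent's strategy Half-effort is strictly dominated by Comply: 8 > 5 and 5 > 3. Eliminate Half-effort.
In a mixed equilibrium the inspector is indifferent between Inspect and Skip; this condition fixes q.
  the inspector's expected payoff from Inspect: q·3 + (1−q)·3 = 3
  the inspector's expected payoff from Skip: q·7 + (1−q)·2 = 5q + 2
  3 = 5q + 2  ⇒  -5q = -1  ⇒  q = 1/5.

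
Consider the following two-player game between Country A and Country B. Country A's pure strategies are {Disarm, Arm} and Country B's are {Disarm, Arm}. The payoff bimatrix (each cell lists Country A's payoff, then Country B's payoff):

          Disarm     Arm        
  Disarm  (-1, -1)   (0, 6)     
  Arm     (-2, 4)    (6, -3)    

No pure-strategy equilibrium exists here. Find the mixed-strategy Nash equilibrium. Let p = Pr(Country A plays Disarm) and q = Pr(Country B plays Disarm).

p = 1/2, q = 6/7

Country A's mix must leave Country B indifferent between Disarm and Arm.
  Country B's expected payoff from Disarm: p·(-1) + (1−p)·4 = -5p + 4
  Country B's expected payoff from Arm: p·6 + (1−p)·(-3) = 9p - 3
  -5p + 4 = 9p - 3  ⇒  -14p = -7  ⇒  p = 1/2.
Set Country A's expected payoff from Disarm equal to that from Arm:
  Country A's payoff from Disarm: q·(-1) + (1−q)·0 = -q
  Country A's payoff from Arm: q·(-2) + (1−q)·6 = -8q + 6
  -q = -8q + 6  ⇒  7q = 6  ⇒  q = 6/7.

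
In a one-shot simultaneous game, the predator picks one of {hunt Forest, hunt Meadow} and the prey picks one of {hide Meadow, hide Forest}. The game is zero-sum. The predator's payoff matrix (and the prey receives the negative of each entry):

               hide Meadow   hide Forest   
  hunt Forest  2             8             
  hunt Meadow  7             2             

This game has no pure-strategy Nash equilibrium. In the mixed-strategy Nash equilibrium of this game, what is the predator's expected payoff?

52/11

For the predator to be willing to mix, the predator must be indifferent between hunt Forest and hunt Meadow, which pins down the prey's mix.
  the predator's payoff from hunt Forest: q·2 + (1−q)·8 = -6q + 8
  the predator's payoff from hunt Meadow: q·7 + (1−q)·2 = 5q + 2
  -6q + 8 = 5q + 2  ⇒  -11q = -6  ⇒  q = 6/11.
At equilibrium the predator is indifferent across rows, so the predator's payoff equals the payoff from hunt Forest: (6/11)·2 + (5/11)·8 = 52/11.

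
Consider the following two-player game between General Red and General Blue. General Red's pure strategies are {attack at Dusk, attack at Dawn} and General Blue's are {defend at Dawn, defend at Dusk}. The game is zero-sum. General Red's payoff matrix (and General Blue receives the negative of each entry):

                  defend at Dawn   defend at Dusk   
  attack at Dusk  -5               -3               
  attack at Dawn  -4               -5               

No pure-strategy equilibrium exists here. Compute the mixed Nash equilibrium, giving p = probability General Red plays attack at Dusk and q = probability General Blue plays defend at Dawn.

p = 1/3, q = 2/3

General Red's mix must leave General Blue indifferent between defend at Dawn and defend at Dusk.
  General Blue's payoff from defend at Dawn: p·5 + (1−p)·4 = p + 4
  General Blue's payoff from defend at Dusk: p·3 + (1−p)·5 = -2p + 5
  p + 4 = -2p + 5  ⇒  3p = 1  ⇒  p = 1/3.
General Red's indifference between attack at Dusk and attack at Dawn determines General Blue's mixing probability q:
  General Red's payoff from attack at Dusk: q·(-5) + (1−q)·(-3) = -2q - 3
  General Red's payoff from attack at Dawn: q·(-4) + (1−q)·(-5) = q - 5
  -2q - 3 = q - 5  ⇒  -3q = -2  ⇒  q = 2/3.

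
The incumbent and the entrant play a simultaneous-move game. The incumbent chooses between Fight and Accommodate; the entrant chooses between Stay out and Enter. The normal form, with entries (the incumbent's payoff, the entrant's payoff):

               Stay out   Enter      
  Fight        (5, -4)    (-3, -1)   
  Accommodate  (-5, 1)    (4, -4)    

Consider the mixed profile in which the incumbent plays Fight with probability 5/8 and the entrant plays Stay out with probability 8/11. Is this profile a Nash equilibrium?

Given the entrant's mix q = 8/11, the incumbent's payoff from Fight is 31/11 but from Accommodate is -28/11. The incumbent strictly prefers Fight, so the incumbent would not mix.
So the proposed profile is not a Nash equilibrium.

No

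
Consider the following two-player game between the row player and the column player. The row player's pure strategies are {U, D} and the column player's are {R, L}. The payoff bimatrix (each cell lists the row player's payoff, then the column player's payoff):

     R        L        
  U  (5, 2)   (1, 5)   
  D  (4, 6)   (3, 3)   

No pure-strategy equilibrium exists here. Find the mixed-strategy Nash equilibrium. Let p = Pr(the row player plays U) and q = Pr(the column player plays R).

p = 1/2, q = 2/3

In a mixed equilibrium the column player is indifferent between R and L; this condition fixes p.
  the column player's expected payoff from R: p·2 + (1−p)·6 = -4p + 6
  the column player's expected payoff from L: p·5 + (1−p)·3 = 2p + 3
  -4p + 6 = 2p + 3  ⇒  -6p = -3  ⇒  p = 1/2.
The column player's mix must leave the row player indifferent between U and D.
  the row player's expected payoff from U: q·5 + (1−q)·1 = 4q + 1
  the row player's expected payoff from D: q·4 + (1−q)·3 = q + 3
  4q + 1 = q + 3  ⇒  3q = 2  ⇒  q = 2/3.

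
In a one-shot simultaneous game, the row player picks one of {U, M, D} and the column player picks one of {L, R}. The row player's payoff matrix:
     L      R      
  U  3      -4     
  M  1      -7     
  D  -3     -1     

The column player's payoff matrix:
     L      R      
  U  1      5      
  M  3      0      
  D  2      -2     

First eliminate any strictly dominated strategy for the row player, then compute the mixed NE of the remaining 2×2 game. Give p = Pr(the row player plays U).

The row player's strategy M is strictly dominated by U: 3 > 1 and -4 > -7. Eliminate M.
For the column player to be willing to mix, the column player must be indifferent between L and R, which pins down the row player's mix.
  the column player's expected payoff from L: p·1 + (1−p)·2 = -p + 2
  the column player's expected payoff from R: p·5 + (1−p)·(-2) = 7p - 2
  -p + 2 = 7p - 2  ⇒  -8p = -4  ⇒  p = 1/2.

p = 1/2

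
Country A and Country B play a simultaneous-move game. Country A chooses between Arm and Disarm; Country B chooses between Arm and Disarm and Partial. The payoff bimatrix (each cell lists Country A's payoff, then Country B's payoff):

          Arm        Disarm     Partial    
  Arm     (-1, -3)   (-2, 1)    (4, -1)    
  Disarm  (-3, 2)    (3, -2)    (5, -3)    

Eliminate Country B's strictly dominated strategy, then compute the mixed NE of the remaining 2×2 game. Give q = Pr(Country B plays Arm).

q = 5/7

Country B's strategy Partial is strictly dominated by Disarm: 1 > -1 and -2 > -3. Eliminate Partial.
Set Country A's expected payoff from Arm equal to that from Disarm:
  Country A's payoff from Arm: q·(-1) + (1−q)·(-2) = q - 2
  Country A's payoff from Disarm: q·(-3) + (1−q)·3 = -6q + 3
  q - 2 = -6q + 3  ⇒  7q = 5  ⇒  q = 5/7.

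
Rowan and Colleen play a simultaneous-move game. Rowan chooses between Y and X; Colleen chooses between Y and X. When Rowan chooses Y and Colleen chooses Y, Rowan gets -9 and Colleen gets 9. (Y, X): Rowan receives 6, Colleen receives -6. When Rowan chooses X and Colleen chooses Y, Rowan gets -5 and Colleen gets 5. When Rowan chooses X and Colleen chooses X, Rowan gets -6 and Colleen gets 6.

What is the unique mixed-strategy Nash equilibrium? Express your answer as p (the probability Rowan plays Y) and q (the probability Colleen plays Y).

p = 1/16, q = 3/4

Rowan's mix must leave Colleen indifferent between Y and X.
  Colleen's payoff from Y: p·9 + (1−p)·5 = 4p + 5
  Colleen's payoff from X: p·(-6) + (1−p)·6 = -12p + 6
  4p + 5 = -12p + 6  ⇒  16p = 1  ⇒  p = 1/16.
In a mixed equilibrium Rowan is indifferent between Y and X; this condition fixes q.
  Rowan's payoff to Y: q·(-9) + (1−q)·6 = -15q + 6
  Rowan's payoff to X: q·(-5) + (1−q)·(-6) = q - 6
  -15q + 6 = q - 6  ⇒  -16q = -12  ⇒  q = 3/4.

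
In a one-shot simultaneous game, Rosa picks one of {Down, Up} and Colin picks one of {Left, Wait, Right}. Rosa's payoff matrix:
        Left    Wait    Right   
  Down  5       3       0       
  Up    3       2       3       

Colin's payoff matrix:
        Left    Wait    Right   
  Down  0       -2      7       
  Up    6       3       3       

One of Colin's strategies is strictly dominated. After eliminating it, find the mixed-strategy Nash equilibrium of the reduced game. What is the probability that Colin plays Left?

q = 3/5

Colin's strategy Wait is strictly dominated by Left: 0 > -2 and 6 > 3. Eliminate Wait.
Rosa's indifference between Down and Up determines Colin's mixing probability q:
  Rosa's payoff from Down: q·5 + (1−q)·0 = 5q
  Rosa's payoff from Up: q·3 + (1−q)·3 = 3
  5q = 3  ⇒  5q = 3  ⇒  q = 3/5.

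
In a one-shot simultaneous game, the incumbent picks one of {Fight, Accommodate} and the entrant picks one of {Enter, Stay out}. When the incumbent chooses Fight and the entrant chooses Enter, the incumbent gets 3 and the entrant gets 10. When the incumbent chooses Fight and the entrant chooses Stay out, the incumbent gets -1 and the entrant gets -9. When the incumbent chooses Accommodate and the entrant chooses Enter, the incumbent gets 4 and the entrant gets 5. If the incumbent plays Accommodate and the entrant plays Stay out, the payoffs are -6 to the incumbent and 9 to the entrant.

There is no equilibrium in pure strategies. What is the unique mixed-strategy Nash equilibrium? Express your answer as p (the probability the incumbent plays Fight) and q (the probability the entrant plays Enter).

The entrant's indifference between Enter and Stay out determines the incumbent's mixing probability p:
  the entrant's expected payoff from Enter: p·10 + (1−p)·5 = 5p + 5
  the entrant's expected payoff from Stay out: p·(-9) + (1−p)·9 = -18p + 9
  5p + 5 = -18p + 9  ⇒  23p = 4  ⇒  p = 4/23.
The entrant's mix must leave the incumbent indifferent between Fight and Accommodate.
  the incumbent's payoff from Fight: q·3 + (1−q)·(-1) = 4q - 1
  the incumbent's payoff from Accommodate: q·4 + (1−q)·(-6) = 10q - 6
  4q - 1 = 10q - 6  ⇒  -6q = -5  ⇒  q = 5/6.

p = 4/23, q = 5/6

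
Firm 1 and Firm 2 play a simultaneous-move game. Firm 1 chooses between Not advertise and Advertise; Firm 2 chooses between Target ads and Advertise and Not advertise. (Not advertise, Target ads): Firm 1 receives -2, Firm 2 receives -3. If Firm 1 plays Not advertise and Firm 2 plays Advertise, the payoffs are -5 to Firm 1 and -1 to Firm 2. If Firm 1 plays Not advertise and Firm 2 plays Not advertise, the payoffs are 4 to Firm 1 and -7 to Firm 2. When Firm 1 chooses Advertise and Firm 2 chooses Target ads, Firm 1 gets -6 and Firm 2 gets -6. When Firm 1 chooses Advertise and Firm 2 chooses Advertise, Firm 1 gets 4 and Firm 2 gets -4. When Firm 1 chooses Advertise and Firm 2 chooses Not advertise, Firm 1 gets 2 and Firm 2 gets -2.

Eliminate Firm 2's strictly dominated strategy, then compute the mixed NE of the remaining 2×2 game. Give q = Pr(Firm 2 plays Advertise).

q = 2/11

Firm 2's strategy Target ads is strictly dominated by Advertise: -1 > -3 and -4 > -6. Eliminate Target ads.
Set Firm 1's expected payoff from Not advertise equal to that from Advertise:
  Firm 1's expected payoff from Not advertise: q·(-5) + (1−q)·4 = -9q + 4
  Firm 1's expected payoff from Advertise: q·4 + (1−q)·2 = 2q + 2
  -9q + 4 = 2q + 2  ⇒  -11q = -2  ⇒  q = 2/11.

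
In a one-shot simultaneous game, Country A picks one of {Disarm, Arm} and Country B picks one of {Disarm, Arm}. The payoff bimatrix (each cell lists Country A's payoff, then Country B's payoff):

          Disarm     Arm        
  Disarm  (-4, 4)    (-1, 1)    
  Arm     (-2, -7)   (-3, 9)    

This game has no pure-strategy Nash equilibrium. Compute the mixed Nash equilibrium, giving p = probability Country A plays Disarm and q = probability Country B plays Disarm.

In a mixed equilibrium Country B is indifferent between Disarm and Arm; this condition fixes p.
  Country B's payoff to Disarm: p·4 + (1−p)·(-7) = 11p - 7
  Country B's payoff to Arm: p·1 + (1−p)·9 = -8p + 9
  11p - 7 = -8p + 9  ⇒  19p = 16  ⇒  p = 16/19.
For Country A to be willing to mix, Country A must be indifferent between Disarm and Arm, which pins down Country B's mix.
  Country A's expected payoff from Disarm: q·(-4) + (1−q)·(-1) = -3q - 1
  Country A's expected payoff from Arm: q·(-2) + (1−q)·(-3) = q - 3
  -3q - 1 = q - 3  ⇒  -4q = -2  ⇒  q = 1/2.

p = 16/19, q = 1/2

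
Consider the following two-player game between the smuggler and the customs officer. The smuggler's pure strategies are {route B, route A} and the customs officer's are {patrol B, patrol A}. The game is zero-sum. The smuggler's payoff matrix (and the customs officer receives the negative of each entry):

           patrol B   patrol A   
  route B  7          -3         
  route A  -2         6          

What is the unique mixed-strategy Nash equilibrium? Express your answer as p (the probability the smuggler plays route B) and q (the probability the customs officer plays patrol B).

p = 4/9, q = 1/2

In a mixed equilibrium the customs officer is indifferent between patrol B and patrol A; this condition fixes p.
  the customs officer's payoff to patrol B: p·(-7) + (1−p)·2 = -9p + 2
  the customs officer's payoff to patrol A: p·3 + (1−p)·(-6) = 9p - 6
  -9p + 2 = 9p - 6  ⇒  -18p = -8  ⇒  p = 4/9.
Set the smuggler's expected payoff from route B equal to that from route A:
  the smuggler's payoff to route B: q·7 + (1−q)·(-3) = 10q - 3
  the smuggler's payoff to route A: q·(-2) + (1−q)·6 = -8q + 6
  10q - 3 = -8q + 6  ⇒  18q = 9  ⇒  q = 1/2.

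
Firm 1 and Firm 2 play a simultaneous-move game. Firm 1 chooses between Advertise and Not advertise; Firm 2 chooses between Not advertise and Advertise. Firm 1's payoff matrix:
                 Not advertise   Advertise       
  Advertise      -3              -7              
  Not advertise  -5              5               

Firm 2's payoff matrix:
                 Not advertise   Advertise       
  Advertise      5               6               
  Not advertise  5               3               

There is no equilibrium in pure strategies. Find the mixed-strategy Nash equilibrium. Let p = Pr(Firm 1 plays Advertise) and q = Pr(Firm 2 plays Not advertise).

p = 2/3, q = 6/7

Firm 1's mix must leave Firm 2 indifferent between Not advertise and Advertise.
  Firm 2's expected payoff from Not advertise: p·5 + (1−p)·5 = 5
  Firm 2's expected payoff from Advertise: p·6 + (1−p)·3 = 3p + 3
  5 = 3p + 3  ⇒  -3p = -2  ⇒  p = 2/3.
In a mixed equilibrium Firm 1 is indifferent between Advertise and Not advertise; this condition fixes q.
  Firm 1's payoff to Advertise: q·(-3) + (1−q)·(-7) = 4q - 7
  Firm 1's payoff to Not advertise: q·(-5) + (1−q)·5 = -10q + 5
  4q - 7 = -10q + 5  ⇒  14q = 12  ⇒  q = 6/7.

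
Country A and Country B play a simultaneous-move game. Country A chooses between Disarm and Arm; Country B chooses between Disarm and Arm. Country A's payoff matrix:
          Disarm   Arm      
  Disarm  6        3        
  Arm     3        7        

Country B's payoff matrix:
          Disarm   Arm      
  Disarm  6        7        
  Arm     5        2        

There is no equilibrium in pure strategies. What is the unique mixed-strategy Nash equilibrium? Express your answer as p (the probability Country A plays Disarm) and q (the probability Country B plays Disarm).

Country B's indifference between Disarm and Arm determines Country A's mixing probability p:
  Country B's payoff to Disarm: p·6 + (1−p)·5 = p + 5
  Country B's payoff to Arm: p·7 + (1−p)·2 = 5p + 2
  p + 5 = 5p + 2  ⇒  -4p = -3  ⇒  p = 3/4.
Country A's indifference between Disarm and Arm determines Country B's mixing probability q:
  Country A's expected payoff from Disarm: q·6 + (1−q)·3 = 3q + 3
  Country A's expected payoff from Arm: q·3 + (1−q)·7 = -4q + 7
  3q + 3 = -4q + 7  ⇒  7q = 4  ⇒  q = 4/7.

p = 3/4, q = 4/7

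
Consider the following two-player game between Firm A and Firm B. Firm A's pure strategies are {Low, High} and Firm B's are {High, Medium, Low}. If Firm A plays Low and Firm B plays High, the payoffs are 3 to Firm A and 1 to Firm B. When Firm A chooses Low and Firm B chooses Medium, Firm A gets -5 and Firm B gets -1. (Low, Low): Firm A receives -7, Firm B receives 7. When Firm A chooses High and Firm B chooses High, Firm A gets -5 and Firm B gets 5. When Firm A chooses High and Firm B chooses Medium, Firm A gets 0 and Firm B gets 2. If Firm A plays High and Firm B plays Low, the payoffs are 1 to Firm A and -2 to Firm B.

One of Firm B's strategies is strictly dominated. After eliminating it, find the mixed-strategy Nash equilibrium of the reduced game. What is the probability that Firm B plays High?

q = 1/2

Firm B's strategy Medium is strictly dominated by High: 1 > -1 and 5 > 2. Eliminate Medium.
In a mixed equilibrium Firm A is indifferent between Low and High; this condition fixes q.
  Firm A's payoff to Low: q·3 + (1−q)·(-7) = 10q - 7
  Firm A's payoff to High: q·(-5) + (1−q)·1 = -6q + 1
  10q - 7 = -6q + 1  ⇒  16q = 8  ⇒  q = 1/2.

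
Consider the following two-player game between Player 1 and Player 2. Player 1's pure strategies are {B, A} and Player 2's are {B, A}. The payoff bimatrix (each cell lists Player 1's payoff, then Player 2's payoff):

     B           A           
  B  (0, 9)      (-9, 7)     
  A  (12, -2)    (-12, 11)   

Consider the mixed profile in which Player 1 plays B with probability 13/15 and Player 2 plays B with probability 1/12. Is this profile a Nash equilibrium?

No

Given Player 2's mix q = 1/12, Player 1's payoff from B is -33/4 but from A is -10. Player 1 strictly prefers B, so Player 1 would not mix.
So the proposed profile is not a Nash equilibrium.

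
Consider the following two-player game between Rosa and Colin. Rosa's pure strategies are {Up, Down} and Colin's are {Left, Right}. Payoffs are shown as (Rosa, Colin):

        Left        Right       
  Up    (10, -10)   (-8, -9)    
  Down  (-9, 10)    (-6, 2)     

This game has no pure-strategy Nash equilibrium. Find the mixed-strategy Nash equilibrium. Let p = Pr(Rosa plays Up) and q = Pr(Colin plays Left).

Set Colin's expected payoff from Left equal to that from Right:
  Colin's payoff from Left: p·(-10) + (1−p)·10 = -20p + 10
  Colin's payoff from Right: p·(-9) + (1−p)·2 = -11p + 2
  -20p + 10 = -11p + 2  ⇒  -9p = -8  ⇒  p = 8/9.
In a mixed equilibrium Rosa is indifferent between Up and Down; this condition fixes q.
  Rosa's expected payoff from Up: q·10 + (1−q)·(-8) = 18q - 8
  Rosa's expected payoff from Down: q·(-9) + (1−q)·(-6) = -3q - 6
  18q - 8 = -3q - 6  ⇒  21q = 2  ⇒  q = 2/21.

p = 8/9, q = 2/21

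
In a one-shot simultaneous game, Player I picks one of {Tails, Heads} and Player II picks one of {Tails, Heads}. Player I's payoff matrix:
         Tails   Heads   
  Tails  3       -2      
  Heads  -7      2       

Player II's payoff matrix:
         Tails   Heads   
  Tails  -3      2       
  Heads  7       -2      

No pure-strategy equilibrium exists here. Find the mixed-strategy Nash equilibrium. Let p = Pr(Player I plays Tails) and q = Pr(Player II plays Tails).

p = 9/14, q = 2/7

For Player II to be willing to mix, Player II must be indifferent between Tails and Heads, which pins down Player I's mix.
  Player II's payoff from Tails: p·(-3) + (1−p)·7 = -10p + 7
  Player II's payoff from Heads: p·2 + (1−p)·(-2) = 4p - 2
  -10p + 7 = 4p - 2  ⇒  -14p = -9  ⇒  p = 9/14.
For Player I to be willing to mix, Player I must be indifferent between Tails and Heads, which pins down Player II's mix.
  Player I's payoff to Tails: q·3 + (1−q)·(-2) = 5q - 2
  Player I's payoff to Heads: q·(-7) + (1−q)·2 = -9q + 2
  5q - 2 = -9q + 2  ⇒  14q = 4  ⇒  q = 2/7.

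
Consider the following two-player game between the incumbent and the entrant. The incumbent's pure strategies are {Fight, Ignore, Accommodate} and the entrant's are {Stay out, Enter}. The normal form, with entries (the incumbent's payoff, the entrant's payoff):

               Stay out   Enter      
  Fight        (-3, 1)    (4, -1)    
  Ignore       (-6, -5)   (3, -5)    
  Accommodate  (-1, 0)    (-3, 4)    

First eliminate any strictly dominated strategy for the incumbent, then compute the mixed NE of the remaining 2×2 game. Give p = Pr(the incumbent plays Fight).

The incumbent's strategy Ignore is strictly dominated by Fight: -3 > -6 and 4 > 3. Eliminate Ignore.
The entrant's indifference between Stay out and Enter determines the incumbent's mixing probability p:
  the entrant's payoff from Stay out: p·1 + (1−p)·0 = p
  the entrant's payoff from Enter: p·(-1) + (1−p)·4 = -5p + 4
  p = -5p + 4  ⇒  6p = 4  ⇒  p = 2/3.

p = 2/3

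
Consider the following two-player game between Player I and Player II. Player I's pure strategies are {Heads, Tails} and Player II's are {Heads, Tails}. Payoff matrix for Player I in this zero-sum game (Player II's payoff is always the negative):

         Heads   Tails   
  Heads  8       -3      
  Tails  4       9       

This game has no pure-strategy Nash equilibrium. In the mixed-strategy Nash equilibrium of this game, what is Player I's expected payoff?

For Player I to be willing to mix, Player I must be indifferent between Heads and Tails, which pins down Player II's mix.
  Player I's payoff to Heads: q·8 + (1−q)·(-3) = 11q - 3
  Player I's payoff to Tails: q·4 + (1−q)·9 = -5q + 9
  11q - 3 = -5q + 9  ⇒  16q = 12  ⇒  q = 3/4.
At equilibrium Player I is indifferent across rows, so Player I's payoff equals the payoff from Heads: (3/4)·8 + (1/4)·(-3) = 21/4.

21/4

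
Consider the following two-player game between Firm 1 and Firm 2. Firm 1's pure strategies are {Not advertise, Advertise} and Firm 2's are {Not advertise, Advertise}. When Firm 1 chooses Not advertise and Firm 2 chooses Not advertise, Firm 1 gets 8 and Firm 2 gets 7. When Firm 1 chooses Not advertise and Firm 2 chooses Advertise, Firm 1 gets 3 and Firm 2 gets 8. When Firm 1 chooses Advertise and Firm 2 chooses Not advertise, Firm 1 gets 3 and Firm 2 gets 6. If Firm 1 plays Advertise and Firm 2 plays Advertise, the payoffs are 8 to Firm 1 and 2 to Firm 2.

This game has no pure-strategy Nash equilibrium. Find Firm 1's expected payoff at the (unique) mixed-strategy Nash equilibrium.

For Firm 1 to be willing to mix, Firm 1 must be indifferent between Not advertise and Advertise, which pins down Firm 2's mix.
  Firm 1's payoff from Not advertise: q·8 + (1−q)·3 = 5q + 3
  Firm 1's payoff from Advertise: q·3 + (1−q)·8 = -5q + 8
  5q + 3 = -5q + 8  ⇒  10q = 5  ⇒  q = 1/2.
At equilibrium Firm 1 is indifferent across rows, so Firm 1's payoff equals the payoff from Not advertise: (1/2)·8 + (1/2)·3 = 11/2.

11/2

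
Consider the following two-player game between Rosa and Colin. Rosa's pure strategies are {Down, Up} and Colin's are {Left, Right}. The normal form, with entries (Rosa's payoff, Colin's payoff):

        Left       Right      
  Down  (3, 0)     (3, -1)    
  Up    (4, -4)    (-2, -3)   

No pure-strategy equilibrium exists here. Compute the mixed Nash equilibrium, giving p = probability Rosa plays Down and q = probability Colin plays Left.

In a mixed equilibrium Colin is indifferent between Left and Right; this condition fixes p.
  Colin's payoff from Left: p·0 + (1−p)·(-4) = 4p - 4
  Colin's payoff from Right: p·(-1) + (1−p)·(-3) = 2p - 3
  4p - 4 = 2p - 3  ⇒  2p = 1  ⇒  p = 1/2.
Set Rosa's expected payoff from Down equal to that from Up:
  Rosa's payoff from Down: q·3 + (1−q)·3 = 3
  Rosa's payoff from Up: q·4 + (1−q)·(-2) = 6q - 2
  3 = 6q - 2  ⇒  -6q = -5  ⇒  q = 5/6.

p = 1/2, q = 5/6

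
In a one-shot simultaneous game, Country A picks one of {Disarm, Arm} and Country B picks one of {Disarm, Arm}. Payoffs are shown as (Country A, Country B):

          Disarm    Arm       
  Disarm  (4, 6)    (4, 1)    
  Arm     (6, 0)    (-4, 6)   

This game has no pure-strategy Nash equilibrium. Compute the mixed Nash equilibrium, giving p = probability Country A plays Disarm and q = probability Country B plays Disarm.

p = 6/11, q = 4/5

In a mixed equilibrium Country B is indifferent between Disarm and Arm; this condition fixes p.
  Country B's payoff from Disarm: p·6 + (1−p)·0 = 6p
  Country B's payoff from Arm: p·1 + (1−p)·6 = -5p + 6
  6p = -5p + 6  ⇒  11p = 6  ⇒  p = 6/11.
Country B's mix must leave Country A indifferent between Disarm and Arm.
  Country A's payoff from Disarm: q·4 + (1−q)·4 = 4
  Country A's payoff from Arm: q·6 + (1−q)·(-4) = 10q - 4
  4 = 10q - 4  ⇒  -10q = -8  ⇒  q = 4/5.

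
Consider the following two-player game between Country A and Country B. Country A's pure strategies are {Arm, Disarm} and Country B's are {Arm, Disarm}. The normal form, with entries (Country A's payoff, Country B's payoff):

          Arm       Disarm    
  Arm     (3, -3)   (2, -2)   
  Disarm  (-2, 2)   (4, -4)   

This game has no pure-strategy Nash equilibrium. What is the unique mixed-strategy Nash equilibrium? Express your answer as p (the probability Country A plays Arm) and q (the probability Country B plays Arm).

p = 6/7, q = 2/7

Set Country B's expected payoff from Arm equal to that from Disarm:
  Country B's expected payoff from Arm: p·(-3) + (1−p)·2 = -5p + 2
  Country B's expected payoff from Disarm: p·(-2) + (1−p)·(-4) = 2p - 4
  -5p + 2 = 2p - 4  ⇒  -7p = -6  ⇒  p = 6/7.
Set Country A's expected payoff from Arm equal to that from Disarm:
  Country A's payoff to Arm: q·3 + (1−q)·2 = q + 2
  Country A's payoff to Disarm: q·(-2) + (1−q)·4 = -6q + 4
  q + 2 = -6q + 4  ⇒  7q = 2  ⇒  q = 2/7.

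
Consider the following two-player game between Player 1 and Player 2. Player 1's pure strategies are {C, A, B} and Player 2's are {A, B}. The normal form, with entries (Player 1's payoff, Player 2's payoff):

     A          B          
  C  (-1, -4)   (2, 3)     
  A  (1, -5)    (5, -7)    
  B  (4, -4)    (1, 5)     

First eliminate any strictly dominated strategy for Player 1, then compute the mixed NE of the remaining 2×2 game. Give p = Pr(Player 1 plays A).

Player 1's strategy C is strictly dominated by A: 1 > -1 and 5 > 2. Eliminate C.
In a mixed equilibrium Player 2 is indifferent between A and B; this condition fixes p.
  Player 2's payoff from A: p·(-5) + (1−p)·(-4) = -p - 4
  Player 2's payoff from B: p·(-7) + (1−p)·5 = -12p + 5
  -p - 4 = -12p + 5  ⇒  11p = 9  ⇒  p = 9/11.

p = 9/11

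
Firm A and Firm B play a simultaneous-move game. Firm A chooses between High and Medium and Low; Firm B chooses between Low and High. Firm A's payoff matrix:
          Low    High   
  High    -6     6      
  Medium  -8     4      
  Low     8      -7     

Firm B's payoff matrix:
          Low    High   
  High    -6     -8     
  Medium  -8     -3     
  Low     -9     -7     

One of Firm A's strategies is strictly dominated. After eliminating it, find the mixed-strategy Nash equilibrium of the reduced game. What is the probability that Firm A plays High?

Firm A's strategy Medium is strictly dominated by High: -6 > -8 and 6 > 4. Eliminate Medium.
Set Firm B's expected payoff from Low equal to that from High:
  Firm B's payoff from Low: p·(-6) + (1−p)·(-9) = 3p - 9
  Firm B's payoff from High: p·(-8) + (1−p)·(-7) = -p - 7
  3p - 9 = -p - 7  ⇒  4p = 2  ⇒  p = 1/2.

p = 1/2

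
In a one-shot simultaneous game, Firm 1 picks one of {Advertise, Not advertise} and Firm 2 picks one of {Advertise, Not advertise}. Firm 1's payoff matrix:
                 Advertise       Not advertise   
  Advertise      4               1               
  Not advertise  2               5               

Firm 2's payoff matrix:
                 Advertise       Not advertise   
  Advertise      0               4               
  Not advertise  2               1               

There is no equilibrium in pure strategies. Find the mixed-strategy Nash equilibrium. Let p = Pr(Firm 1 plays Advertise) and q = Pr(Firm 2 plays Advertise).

p = 1/5, q = 2/3

Set Firm 2's expected payoff from Advertise equal to that from Not advertise:
  Firm 2's payoff from Advertise: p·0 + (1−p)·2 = -2p + 2
  Firm 2's payoff from Not advertise: p·4 + (1−p)·1 = 3p + 1
  -2p + 2 = 3p + 1  ⇒  -5p = -1  ⇒  p = 1/5.
In a mixed equilibrium Firm 1 is indifferent between Advertise and Not advertise; this condition fixes q.
  Firm 1's payoff from Advertise: q·4 + (1−q)·1 = 3q + 1
  Firm 1's payoff from Not advertise: q·2 + (1−q)·5 = -3q + 5
  3q + 1 = -3q + 5  ⇒  6q = 4  ⇒  q = 2/3.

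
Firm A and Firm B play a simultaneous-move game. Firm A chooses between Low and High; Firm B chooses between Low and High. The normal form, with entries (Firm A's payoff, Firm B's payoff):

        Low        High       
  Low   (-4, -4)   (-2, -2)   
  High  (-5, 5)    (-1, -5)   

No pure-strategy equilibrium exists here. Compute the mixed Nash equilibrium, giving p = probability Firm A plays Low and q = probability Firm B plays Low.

p = 5/6, q = 1/2

For Firm B to be willing to mix, Firm B must be indifferent between Low and High, which pins down Firm A's mix.
  Firm B's payoff from Low: p·(-4) + (1−p)·5 = -9p + 5
  Firm B's payoff from High: p·(-2) + (1−p)·(-5) = 3p - 5
  -9p + 5 = 3p - 5  ⇒  -12p = -10  ⇒  p = 5/6.
Set Firm A's expected payoff from Low equal to that from High:
  Firm A's expected payoff from Low: q·(-4) + (1−q)·(-2) = -2q - 2
  Firm A's expected payoff from High: q·(-5) + (1−q)·(-1) = -4q - 1
  -2q - 2 = -4q - 1  ⇒  2q = 1  ⇒  q = 1/2.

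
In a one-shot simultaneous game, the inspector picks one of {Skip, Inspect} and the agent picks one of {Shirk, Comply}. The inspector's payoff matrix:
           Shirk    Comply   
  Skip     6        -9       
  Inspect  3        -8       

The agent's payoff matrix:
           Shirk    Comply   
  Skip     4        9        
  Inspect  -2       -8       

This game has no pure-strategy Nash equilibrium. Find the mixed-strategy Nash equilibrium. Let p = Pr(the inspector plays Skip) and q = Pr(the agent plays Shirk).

p = 6/11, q = 1/4

For the agent to be willing to mix, the agent must be indifferent between Shirk and Comply, which pins down the inspector's mix.
  the agent's payoff to Shirk: p·4 + (1−p)·(-2) = 6p - 2
  the agent's payoff to Comply: p·9 + (1−p)·(-8) = 17p - 8
  6p - 2 = 17p - 8  ⇒  -11p = -6  ⇒  p = 6/11.
For the inspector to be willing to mix, the inspector must be indifferent between Skip and Inspect, which pins down the agent's mix.
  the inspector's payoff from Skip: q·6 + (1−q)·(-9) = 15q - 9
  the inspector's payoff from Inspect: q·3 + (1−q)·(-8) = 11q - 8
  15q - 9 = 11q - 8  ⇒  4q = 1  ⇒  q = 1/4.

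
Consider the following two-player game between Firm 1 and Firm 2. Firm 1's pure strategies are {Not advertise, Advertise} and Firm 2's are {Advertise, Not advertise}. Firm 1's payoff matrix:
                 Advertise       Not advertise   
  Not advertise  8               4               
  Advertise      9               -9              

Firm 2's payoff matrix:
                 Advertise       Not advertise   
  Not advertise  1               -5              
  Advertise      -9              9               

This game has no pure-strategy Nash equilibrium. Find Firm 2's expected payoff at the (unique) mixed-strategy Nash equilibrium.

Set Firm 2's expected payoff from Advertise equal to that from Not advertise:
  Firm 2's payoff from Advertise: p·1 + (1−p)·(-9) = 10p - 9
  Firm 2's payoff from Not advertise: p·(-5) + (1−p)·9 = -14p + 9
  10p - 9 = -14p + 9  ⇒  24p = 18  ⇒  p = 3/4.
At equilibrium Firm 2 is indifferent across columns, so Firm 2's payoff equals the payoff from Advertise: (3/4)·1 + (1/4)·(-9) = -3/2.

-3/2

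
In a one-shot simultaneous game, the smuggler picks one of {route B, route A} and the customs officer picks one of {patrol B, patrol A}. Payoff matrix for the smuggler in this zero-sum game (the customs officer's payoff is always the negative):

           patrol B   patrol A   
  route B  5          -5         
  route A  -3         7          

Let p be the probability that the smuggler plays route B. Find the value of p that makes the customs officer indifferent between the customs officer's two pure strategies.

p = 1/2

The customs officer's indifference between patrol B and patrol A determines the smuggler's mixing probability p:
  the customs officer's payoff to patrol B: p·(-5) + (1−p)·3 = -8p + 3
  the customs officer's payoff to patrol A: p·5 + (1−p)·(-7) = 12p - 7
  -8p + 3 = 12p - 7  ⇒  -20p = -10  ⇒  p = 1/2.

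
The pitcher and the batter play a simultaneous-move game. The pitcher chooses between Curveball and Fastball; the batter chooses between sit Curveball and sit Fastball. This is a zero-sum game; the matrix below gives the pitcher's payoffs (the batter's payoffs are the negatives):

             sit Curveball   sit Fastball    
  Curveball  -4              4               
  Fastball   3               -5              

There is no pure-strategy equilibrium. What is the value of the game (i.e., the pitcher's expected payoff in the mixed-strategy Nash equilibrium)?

In a mixed equilibrium the pitcher is indifferent between Curveball and Fastball; this condition fixes q.
  the pitcher's payoff to Curveball: q·(-4) + (1−q)·4 = -8q + 4
  the pitcher's payoff to Fastball: q·3 + (1−q)·(-5) = 8q - 5
  -8q + 4 = 8q - 5  ⇒  -16q = -9  ⇒  q = 9/16.
The value is the pitcher's expected payoff against this mix (using Curveball): (9/16)·(-4) + (7/16)·4 = -1/2.

v = -1/2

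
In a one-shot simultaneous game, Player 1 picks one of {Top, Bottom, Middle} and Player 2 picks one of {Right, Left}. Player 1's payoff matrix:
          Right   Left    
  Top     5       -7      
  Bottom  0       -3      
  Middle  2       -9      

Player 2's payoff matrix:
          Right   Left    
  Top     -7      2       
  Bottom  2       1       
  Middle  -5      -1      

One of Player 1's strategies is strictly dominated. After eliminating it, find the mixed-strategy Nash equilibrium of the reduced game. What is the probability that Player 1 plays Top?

Player 1's strategy Middle is strictly dominated by Top: 5 > 2 and -7 > -9. Eliminate Middle.
Set Player 2's expected payoff from Right equal to that from Left:
  Player 2's payoff from Right: p·(-7) + (1−p)·2 = -9p + 2
  Player 2's payoff from Left: p·2 + (1−p)·1 = p + 1
  -9p + 2 = p + 1  ⇒  -10p = -1  ⇒  p = 1/10.

p = 1/10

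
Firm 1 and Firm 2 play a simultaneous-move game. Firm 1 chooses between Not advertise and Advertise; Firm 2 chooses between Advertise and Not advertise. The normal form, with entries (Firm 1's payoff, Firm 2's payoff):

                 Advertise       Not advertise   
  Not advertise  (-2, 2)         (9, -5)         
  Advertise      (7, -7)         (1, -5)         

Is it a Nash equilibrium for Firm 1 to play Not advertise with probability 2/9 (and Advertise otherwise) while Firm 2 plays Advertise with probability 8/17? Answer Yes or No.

Check Firm 2's indifference given Firm 1's mix p = 2/9:
  payoff from Advertise = -5; payoff from Not advertise = -5 — equal.
Check Firm 1's indifference given Firm 2's mix q = 8/17:
  payoff from Not advertise = 65/17; payoff from Advertise = 65/17 — equal.
Both players are indifferent, so neither can profitably deviate.

Yes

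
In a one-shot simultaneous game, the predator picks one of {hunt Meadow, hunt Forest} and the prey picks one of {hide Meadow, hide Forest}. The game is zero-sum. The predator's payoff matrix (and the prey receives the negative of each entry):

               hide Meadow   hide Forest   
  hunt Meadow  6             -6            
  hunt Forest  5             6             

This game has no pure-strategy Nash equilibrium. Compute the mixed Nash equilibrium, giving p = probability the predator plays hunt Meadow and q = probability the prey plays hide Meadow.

The prey's indifference between hide Meadow and hide Forest determines the predator's mixing probability p:
  the prey's expected payoff from hide Meadow: p·(-6) + (1−p)·(-5) = -p - 5
  the prey's expected payoff from hide Forest: p·6 + (1−p)·(-6) = 12p - 6
  -p - 5 = 12p - 6  ⇒  -13p = -1  ⇒  p = 1/13.
For the predator to be willing to mix, the predator must be indifferent between hunt Meadow and hunt Forest, which pins down the prey's mix.
  the predator's payoff from hunt Meadow: q·6 + (1−q)·(-6) = 12q - 6
  the predator's payoff from hunt Forest: q·5 + (1−q)·6 = -q + 6
  12q - 6 = -q + 6  ⇒  13q = 12  ⇒  q = 12/13.

p = 1/13, q = 12/13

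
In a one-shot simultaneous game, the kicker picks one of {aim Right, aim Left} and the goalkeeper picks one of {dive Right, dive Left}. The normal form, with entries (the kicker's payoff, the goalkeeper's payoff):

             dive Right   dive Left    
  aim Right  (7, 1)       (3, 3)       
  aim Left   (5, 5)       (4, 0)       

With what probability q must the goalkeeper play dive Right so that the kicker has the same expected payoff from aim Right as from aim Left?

In a mixed equilibrium the kicker is indifferent between aim Right and aim Left; this condition fixes q.
  the kicker's payoff from aim Right: q·7 + (1−q)·3 = 4q + 3
  the kicker's payoff from aim Left: q·5 + (1−q)·4 = q + 4
  4q + 3 = q + 4  ⇒  3q = 1  ⇒  q = 1/3.

q = 1/3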